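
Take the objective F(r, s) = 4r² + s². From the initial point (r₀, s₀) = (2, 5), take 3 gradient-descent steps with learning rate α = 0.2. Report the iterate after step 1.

∇F = (8r, 2s)
Step 1: at (2, 5), ∇F = (16, 10) → (2, 5) − 0.2·(16, 10) = (-1.2, 3)

(-1.2, 3)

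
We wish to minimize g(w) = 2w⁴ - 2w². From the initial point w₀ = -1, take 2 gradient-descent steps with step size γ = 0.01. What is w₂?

g′(w) = 8w³ - 4w
w₁ = -1 − 0.01·(-4) = -0.96
w₂ = -0.96 − 0.01·(-3.237888) = -0.92762112

-0.92762112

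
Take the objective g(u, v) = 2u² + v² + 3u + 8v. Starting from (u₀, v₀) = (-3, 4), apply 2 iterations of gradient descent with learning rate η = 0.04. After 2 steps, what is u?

-2.3376

∇g = (4u + 3, 2v + 8)
(u₁, v₁) = (-3, 4) − 0.04·(-9, 16) = (-2.64, 3.36)
(u₂, v₂) = (-2.64, 3.36) − 0.04·(-7.56, 14.72) = (-2.3376, 2.7712)
u = -2.3376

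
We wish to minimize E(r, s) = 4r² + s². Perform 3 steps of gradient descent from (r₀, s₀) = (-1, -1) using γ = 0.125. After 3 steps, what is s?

-0.421875

∇E = (8r, 2s)
(r₁, s₁) = (-1, -1) − 0.125·(-8, -2) = (0, -0.75)
(r₂, s₂) = (0, -0.75) − 0.125·(0, -1.5) = (0, -0.5625)
(r₃, s₃) = (0, -0.5625) − 0.125·(0, -1.125) = (0, -0.421875)
s = -0.421875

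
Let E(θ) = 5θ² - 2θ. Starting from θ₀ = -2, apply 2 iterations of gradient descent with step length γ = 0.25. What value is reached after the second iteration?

-4.75

E′(θ) = 10θ - 2
θ₁ = -2 − 0.25·(-22) = 3.5
θ₂ = 3.5 − 0.25·33 = -4.75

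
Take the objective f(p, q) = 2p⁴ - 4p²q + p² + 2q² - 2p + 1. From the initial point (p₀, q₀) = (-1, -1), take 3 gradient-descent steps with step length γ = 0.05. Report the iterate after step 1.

∇f = (8p³ - 8pq + 2p - 2, -4p² + 4q)
(p₁, q₁) = (-1, -1) − 0.05·(-20, -8) = (0, -0.6)

(0, -0.6)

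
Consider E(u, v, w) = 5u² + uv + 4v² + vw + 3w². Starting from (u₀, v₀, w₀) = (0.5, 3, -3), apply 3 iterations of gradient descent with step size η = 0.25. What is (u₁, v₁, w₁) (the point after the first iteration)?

(-1.5, -2.375, 0.75)

∇E = (10u + v, u + 8v + w, v + 6w)
(u₁, v₁, w₁) = (0.5, 3, -3) − 0.25·(8, 21.5, -15) = (-1.5, -2.375, 0.75)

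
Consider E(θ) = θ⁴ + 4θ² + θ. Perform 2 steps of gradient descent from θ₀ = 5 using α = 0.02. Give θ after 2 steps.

10.86218944

E′(θ) = 4θ³ + 8θ + 1
θ₁ = 5 − 0.02·541 = -5.82
θ₂ = -5.82 − 0.02·(-834.109472) = 10.86218944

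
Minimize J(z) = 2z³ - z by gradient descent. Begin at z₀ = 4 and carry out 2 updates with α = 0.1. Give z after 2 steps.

J′(z) = 6z² - 1
z₁ = 4 − 0.1·95 = -5.5
z₂ = -5.5 − 0.1·180.5 = -23.55

-23.55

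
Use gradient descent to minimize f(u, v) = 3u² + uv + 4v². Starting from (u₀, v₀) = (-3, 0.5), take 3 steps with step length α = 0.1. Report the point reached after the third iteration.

(-0.2365, 0.095)

∇f = (6u + v, u + 8v)
(u₁, v₁) = (-3, 0.5) − 0.1·(-17.5, 1) = (-1.25, 0.4)
(u₂, v₂) = (-1.25, 0.4) − 0.1·(-7.1, 1.95) = (-0.54, 0.205)
(u₃, v₃) = (-0.54, 0.205) − 0.1·(-3.035, 1.1) = (-0.2365, 0.095)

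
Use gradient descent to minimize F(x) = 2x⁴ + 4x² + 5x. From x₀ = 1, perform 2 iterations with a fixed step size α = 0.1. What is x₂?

F′(x) = 8x³ + 8x + 5
x₁ = 1 − 0.1·21 = -1.1
x₂ = -1.1 − 0.1·(-14.448) = 0.3448

0.3448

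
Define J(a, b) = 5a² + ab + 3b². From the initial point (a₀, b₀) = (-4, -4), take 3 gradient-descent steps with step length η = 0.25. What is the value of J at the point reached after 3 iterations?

∇J = (10a + b, a + 6b)
(a₁, b₁) = (-4, -4) − 0.25·(-44, -28) = (7, 3)
(a₂, b₂) = (7, 3) − 0.25·(73, 25) = (-11.25, -3.25)
(a₃, b₃) = (-11.25, -3.25) − 0.25·(-115.75, -30.75) = (17.6875, 4.4375)
J(17.6875, 4.4375) = 1701.80078125

1701.80078125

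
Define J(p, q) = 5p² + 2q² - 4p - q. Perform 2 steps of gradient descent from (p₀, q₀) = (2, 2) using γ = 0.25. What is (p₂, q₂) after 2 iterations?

∇J = (10p - 4, 4q - 1)
Step 1: at (2, 2), ∇J = (16, 7) → (2, 2) − 0.25·(16, 7) = (-2, 0.25)
Step 2: at (-2, 0.25), ∇J = (-24, 0) → (-2, 0.25) − 0.25·(-24, 0) = (4, 0.25)

(4, 0.25)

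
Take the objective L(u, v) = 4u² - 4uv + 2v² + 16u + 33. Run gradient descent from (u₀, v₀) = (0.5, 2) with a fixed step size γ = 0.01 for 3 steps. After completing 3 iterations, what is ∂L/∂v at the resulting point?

∇L = (8u - 4v + 16, -4u + 4v)
Step 1: at (0.5, 2), ∇L = (12, 6) → (0.5, 2) − 0.01·(12, 6) = (0.38, 1.94)
Step 2: at (0.38, 1.94), ∇L = (11.28, 6.24) → (0.38, 1.94) − 0.01·(11.28, 6.24) = (0.2672, 1.8776)
Step 3: at (0.2672, 1.8776), ∇L = (10.6272, 6.4416) → (0.2672, 1.8776) − 0.01·(10.6272, 6.4416) = (0.160928, 1.813184)
∂L/∂v at (0.160928, 1.813184) = 6.609024

6.609024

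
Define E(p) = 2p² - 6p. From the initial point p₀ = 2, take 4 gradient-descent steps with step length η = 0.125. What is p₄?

1.53125

E′(p) = 4p - 6
Step 1: E′(2) = 2; p₁ = 2 − 0.125·2 = 1.75
Step 2: E′(1.75) = 1; p₂ = 1.75 − 0.125·1 = 1.625
Step 3: E′(1.625) = 0.5; p₃ = 1.625 − 0.125·0.5 = 1.5625
Step 4: E′(1.5625) = 0.25; p₄ = 1.5625 − 0.125·0.25 = 1.53125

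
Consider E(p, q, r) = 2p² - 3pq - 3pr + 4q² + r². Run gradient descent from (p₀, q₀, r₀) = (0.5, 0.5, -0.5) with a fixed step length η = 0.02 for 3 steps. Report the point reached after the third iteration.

(0.389416, 0.366096, -0.362832)

∇E = (4p - 3q - 3r, -3p + 8q, -3p + 2r)
Step 1: at (0.5, 0.5, -0.5), ∇E = (2, 2.5, -2.5) → (0.5, 0.5, -0.5) − 0.02·(2, 2.5, -2.5) = (0.46, 0.45, -0.45)
Step 2: at (0.46, 0.45, -0.45), ∇E = (1.84, 2.22, -2.28) → (0.46, 0.45, -0.45) − 0.02·(1.84, 2.22, -2.28) = (0.4232, 0.4056, -0.4044)
Step 3: at (0.4232, 0.4056, -0.4044), ∇E = (1.6892, 1.9752, -2.0784) → (0.4232, 0.4056, -0.4044) − 0.02·(1.6892, 1.9752, -2.0784) = (0.389416, 0.366096, -0.362832)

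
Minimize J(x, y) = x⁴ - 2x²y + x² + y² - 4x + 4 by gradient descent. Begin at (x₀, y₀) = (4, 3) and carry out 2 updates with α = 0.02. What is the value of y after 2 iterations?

3.381504

∇J = (4x³ - 4xy + 2x - 4, -2x² + 2y)
Step 1: at (4, 3), ∇J = (212, -26) → (4, 3) − 0.02·(212, -26) = (-0.24, 3.52)
Step 2: at (-0.24, 3.52), ∇J = (-1.156096, 6.9248) → (-0.24, 3.52) − 0.02·(-1.156096, 6.9248) = (-0.21687808, 3.381504)
y = 3.381504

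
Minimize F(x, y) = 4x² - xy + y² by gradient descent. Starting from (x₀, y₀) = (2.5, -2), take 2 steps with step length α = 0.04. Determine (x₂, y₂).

∇F = (8x - y, -x + 2y)
(x₁, y₁) = (2.5, -2) − 0.04·(22, -6.5) = (1.62, -1.74)
(x₂, y₂) = (1.62, -1.74) − 0.04·(14.7, -5.1) = (1.032, -1.536)

(1.032, -1.536)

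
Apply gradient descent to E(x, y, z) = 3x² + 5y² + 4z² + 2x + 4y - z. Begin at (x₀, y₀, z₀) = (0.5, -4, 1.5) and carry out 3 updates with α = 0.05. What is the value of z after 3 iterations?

0.422

∇E = (6x + 2, 10y + 4, 8z - 1)
Step 1: at (0.5, -4, 1.5), ∇E = (5, -36, 11) → (0.5, -4, 1.5) − 0.05·(5, -36, 11) = (0.25, -2.2, 0.95)
Step 2: at (0.25, -2.2, 0.95), ∇E = (3.5, -18, 6.6) → (0.25, -2.2, 0.95) − 0.05·(3.5, -18, 6.6) = (0.075, -1.3, 0.62)
Step 3: at (0.075, -1.3, 0.62), ∇E = (2.45, -9, 3.96) → (0.075, -1.3, 0.62) − 0.05·(2.45, -9, 3.96) = (-0.0475, -0.85, 0.422)
z = 0.422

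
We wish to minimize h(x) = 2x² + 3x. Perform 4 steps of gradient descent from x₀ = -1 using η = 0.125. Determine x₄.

-0.765625

h′(x) = 4x + 3
x₁ = -1 − 0.125·(-1) = -0.875
x₂ = -0.875 − 0.125·(-0.5) = -0.8125
x₃ = -0.8125 − 0.125·(-0.25) = -0.78125
x₄ = -0.78125 − 0.125·(-0.125) = -0.765625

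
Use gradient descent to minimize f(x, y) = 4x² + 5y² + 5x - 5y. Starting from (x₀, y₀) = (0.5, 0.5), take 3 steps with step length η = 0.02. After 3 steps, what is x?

0.041792

∇f = (8x + 5, 10y - 5)
(x₁, y₁) = (0.5, 0.5) − 0.02·(9, 0) = (0.32, 0.5)
(x₂, y₂) = (0.32, 0.5) − 0.02·(7.56, 0) = (0.1688, 0.5)
(x₃, y₃) = (0.1688, 0.5) − 0.02·(6.3504, 0) = (0.041792, 0.5)
x = 0.041792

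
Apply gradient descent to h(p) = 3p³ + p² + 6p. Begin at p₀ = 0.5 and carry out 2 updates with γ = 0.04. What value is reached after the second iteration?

h′(p) = 9p² + 2p + 6
p₁ = 0.5 − 0.04·9.25 = 0.13
p₂ = 0.13 − 0.04·6.4121 = -0.126484

-0.126484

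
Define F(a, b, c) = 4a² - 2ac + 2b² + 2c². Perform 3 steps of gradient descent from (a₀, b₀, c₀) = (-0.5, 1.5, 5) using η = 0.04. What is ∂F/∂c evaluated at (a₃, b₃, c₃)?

10.808896

∇F = (8a - 2c, 4b, -2a + 4c)
Step 1: at (-0.5, 1.5, 5), ∇F = (-14, 6, 21) → (-0.5, 1.5, 5) − 0.04·(-14, 6, 21) = (0.06, 1.26, 4.16)
Step 2: at (0.06, 1.26, 4.16), ∇F = (-7.84, 5.04, 16.52) → (0.06, 1.26, 4.16) − 0.04·(-7.84, 5.04, 16.52) = (0.3736, 1.0584, 3.4992)
Step 3: at (0.3736, 1.0584, 3.4992), ∇F = (-4.0096, 4.2336, 13.2496) → (0.3736, 1.0584, 3.4992) − 0.04·(-4.0096, 4.2336, 13.2496) = (0.533984, 0.889056, 2.969216)
∂F/∂c at (0.533984, 0.889056, 2.969216) = 10.808896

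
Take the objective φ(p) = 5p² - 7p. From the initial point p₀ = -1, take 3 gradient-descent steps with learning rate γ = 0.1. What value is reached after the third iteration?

φ′(p) = 10p - 7
p₁ = -1 − 0.1·(-17) = 0.7
p₂ = 0.7 − 0.1·0 = 0.7
p₃ = 0.7 − 0.1·0 = 0.7

0.7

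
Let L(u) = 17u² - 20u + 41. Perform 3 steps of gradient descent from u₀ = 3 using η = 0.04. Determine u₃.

L′(u) = 34u - 20
Step 1: L′(3) = 82; u₁ = 3 − 0.04·82 = -0.28
Step 2: L′(-0.28) = -29.52; u₂ = -0.28 − 0.04·(-29.52) = 0.9008
Step 3: L′(0.9008) = 10.6272; u₃ = 0.9008 − 0.04·10.6272 = 0.475712

0.475712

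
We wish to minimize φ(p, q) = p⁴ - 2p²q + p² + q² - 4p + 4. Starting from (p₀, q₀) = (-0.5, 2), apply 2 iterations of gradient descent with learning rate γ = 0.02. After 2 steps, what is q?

∇φ = (4p³ - 4pq + 2p - 4, -2p² + 2q)
(p₁, q₁) = (-0.5, 2) − 0.02·(-1.5, 3.5) = (-0.47, 1.93)
(p₂, q₂) = (-0.47, 1.93) − 0.02·(-1.726892, 3.4182) = (-0.43546216, 1.861636)
q = 1.861636

1.861636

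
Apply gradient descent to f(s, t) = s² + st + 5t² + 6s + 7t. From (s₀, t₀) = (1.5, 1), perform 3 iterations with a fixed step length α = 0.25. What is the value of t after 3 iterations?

∇f = (2s + t + 6, s + 10t + 7)
(s₁, t₁) = (1.5, 1) − 0.25·(10, 18.5) = (-1, -3.625)
(s₂, t₂) = (-1, -3.625) − 0.25·(0.375, -30.25) = (-1.09375, 3.9375)
(s₃, t₃) = (-1.09375, 3.9375) − 0.25·(7.75, 45.28125) = (-3.03125, -7.3828125)
t = -7.3828125

-7.3828125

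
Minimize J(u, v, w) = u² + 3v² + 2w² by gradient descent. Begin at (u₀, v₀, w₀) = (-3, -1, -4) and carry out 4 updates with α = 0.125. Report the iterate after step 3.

∇J = (2u, 6v, 4w)
(u₁, v₁, w₁) = (-3, -1, -4) − 0.125·(-6, -6, -16) = (-2.25, -0.25, -2)
(u₂, v₂, w₂) = (-2.25, -0.25, -2) − 0.125·(-4.5, -1.5, -8) = (-1.6875, -0.0625, -1)
(u₃, v₃, w₃) = (-1.6875, -0.0625, -1) − 0.125·(-3.375, -0.375, -4) = (-1.265625, -0.015625, -0.5)

(-1.265625, -0.015625, -0.5)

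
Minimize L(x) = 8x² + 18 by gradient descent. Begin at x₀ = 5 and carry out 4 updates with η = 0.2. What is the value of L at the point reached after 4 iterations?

L′(x) = 16x
Step 1: L′(5) = 80; x₁ = 5 − 0.2·80 = -11
Step 2: L′(-11) = -176; x₂ = -11 − 0.2·(-176) = 24.2
Step 3: L′(24.2) = 387.2; x₃ = 24.2 − 0.2·387.2 = -53.24
Step 4: L′(-53.24) = -851.84; x₄ = -53.24 − 0.2·(-851.84) = 117.128
L(117.128) = 109769.747072

109769.747072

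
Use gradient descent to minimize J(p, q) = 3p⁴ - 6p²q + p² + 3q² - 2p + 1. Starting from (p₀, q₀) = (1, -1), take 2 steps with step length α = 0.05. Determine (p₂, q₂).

(-0.0272, -0.268)

∇J = (12p³ - 12pq + 2p - 2, -6p² + 6q)
(p₁, q₁) = (1, -1) − 0.05·(24, -12) = (-0.2, -0.4)
(p₂, q₂) = (-0.2, -0.4) − 0.05·(-3.456, -2.64) = (-0.0272, -0.268)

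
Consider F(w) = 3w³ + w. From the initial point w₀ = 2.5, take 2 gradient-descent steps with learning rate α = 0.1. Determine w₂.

F′(w) = 9w² + 1
Step 1: F′(2.5) = 57.25; w₁ = 2.5 − 0.1·57.25 = -3.225
Step 2: F′(-3.225) = 94.605625; w₂ = -3.225 − 0.1·94.605625 = -12.6855625

-12.6855625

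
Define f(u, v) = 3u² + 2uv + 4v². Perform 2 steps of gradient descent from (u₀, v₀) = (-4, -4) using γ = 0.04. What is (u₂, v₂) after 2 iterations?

(-1.8752, -1.4144)

∇f = (6u + 2v, 2u + 8v)
(u₁, v₁) = (-4, -4) − 0.04·(-32, -40) = (-2.72, -2.4)
(u₂, v₂) = (-2.72, -2.4) − 0.04·(-21.12, -24.64) = (-1.8752, -1.4144)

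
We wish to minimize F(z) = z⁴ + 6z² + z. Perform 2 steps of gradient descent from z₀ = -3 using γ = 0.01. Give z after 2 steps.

-1.23680428

F′(z) = 4z³ + 12z + 1
Step 1: F′(-3) = -143; z₁ = -3 − 0.01·(-143) = -1.57
Step 2: F′(-1.57) = -33.319572; z₂ = -1.57 − 0.01·(-33.319572) = -1.23680428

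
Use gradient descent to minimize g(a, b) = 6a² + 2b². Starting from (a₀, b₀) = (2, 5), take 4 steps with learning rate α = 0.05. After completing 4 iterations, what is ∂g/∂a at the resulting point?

∇g = (12a, 4b)
(a₁, b₁) = (2, 5) − 0.05·(24, 20) = (0.8, 4)
(a₂, b₂) = (0.8, 4) − 0.05·(9.6, 16) = (0.32, 3.2)
(a₃, b₃) = (0.32, 3.2) − 0.05·(3.84, 12.8) = (0.128, 2.56)
(a₄, b₄) = (0.128, 2.56) − 0.05·(1.536, 10.24) = (0.0512, 2.048)
∂g/∂a at (0.0512, 2.048) = 0.6144

0.6144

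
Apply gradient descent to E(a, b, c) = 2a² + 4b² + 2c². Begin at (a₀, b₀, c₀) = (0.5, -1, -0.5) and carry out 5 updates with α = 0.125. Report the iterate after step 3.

(0.0625, 0, -0.0625)

∇E = (4a, 8b, 4c)
(a₁, b₁, c₁) = (0.5, -1, -0.5) − 0.125·(2, -8, -2) = (0.25, 0, -0.25)
(a₂, b₂, c₂) = (0.25, 0, -0.25) − 0.125·(1, 0, -1) = (0.125, 0, -0.125)
(a₃, b₃, c₃) = (0.125, 0, -0.125) − 0.125·(0.5, 0, -0.5) = (0.0625, 0, -0.0625)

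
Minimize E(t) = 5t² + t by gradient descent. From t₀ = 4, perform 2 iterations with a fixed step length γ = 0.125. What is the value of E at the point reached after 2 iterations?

E′(t) = 10t + 1
t₁ = 4 − 0.125·41 = -1.125
t₂ = -1.125 − 0.125·(-10.25) = 0.15625
E(0.15625) = 0.2783203125

0.2783203125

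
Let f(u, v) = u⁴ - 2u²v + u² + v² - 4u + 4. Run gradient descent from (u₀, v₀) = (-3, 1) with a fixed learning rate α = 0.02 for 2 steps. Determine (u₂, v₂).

(-0.80321024, 1.298176)

∇f = (4u³ - 4uv + 2u - 4, -2u² + 2v)
Step 1: at (-3, 1), ∇f = (-106, -16) → (-3, 1) − 0.02·(-106, -16) = (-0.88, 1.32)
Step 2: at (-0.88, 1.32), ∇f = (-3.839488, 1.0912) → (-0.88, 1.32) − 0.02·(-3.839488, 1.0912) = (-0.80321024, 1.298176)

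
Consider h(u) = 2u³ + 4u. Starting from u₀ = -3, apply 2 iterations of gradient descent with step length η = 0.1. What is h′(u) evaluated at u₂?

18594.885376

h′(u) = 6u² + 4
u₁ = -3 − 0.1·58 = -8.8
u₂ = -8.8 − 0.1·468.64 = -55.664
h′(u) at (-55.664) = 18594.885376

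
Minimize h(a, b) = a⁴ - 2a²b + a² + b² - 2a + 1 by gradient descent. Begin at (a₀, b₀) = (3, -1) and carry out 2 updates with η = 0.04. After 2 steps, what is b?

∇h = (4a³ - 4ab + 2a - 2, -2a² + 2b)
(a₁, b₁) = (3, -1) − 0.04·(124, -20) = (-1.96, -0.2)
(a₂, b₂) = (-1.96, -0.2) − 0.04·(-37.606144, -8.0832) = (-0.45575424, 0.123328)
b = 0.123328

0.123328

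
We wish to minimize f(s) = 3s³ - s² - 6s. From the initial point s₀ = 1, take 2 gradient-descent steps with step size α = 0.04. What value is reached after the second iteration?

f′(s) = 9s² - 2s - 6
s₁ = 1 − 0.04·1 = 0.96
s₂ = 0.96 − 0.04·0.3744 = 0.945024

0.945024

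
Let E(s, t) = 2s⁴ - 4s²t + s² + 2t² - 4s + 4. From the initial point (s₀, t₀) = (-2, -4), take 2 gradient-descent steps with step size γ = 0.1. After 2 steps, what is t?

53.344

∇E = (8s³ - 8st + 2s - 4, -4s² + 4t)
Step 1: at (-2, -4), ∇E = (-136, -32) → (-2, -4) − 0.1·(-136, -32) = (11.6, -0.8)
Step 2: at (11.6, -0.8), ∇E = (12580.608, -541.44) → (11.6, -0.8) − 0.1·(12580.608, -541.44) = (-1246.4608, 53.344)
t = 53.344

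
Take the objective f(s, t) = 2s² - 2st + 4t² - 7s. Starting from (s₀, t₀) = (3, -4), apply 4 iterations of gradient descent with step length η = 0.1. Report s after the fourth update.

1.84

∇f = (4s - 2t - 7, -2s + 8t)
Step 1: at (3, -4), ∇f = (13, -38) → (3, -4) − 0.1·(13, -38) = (1.7, -0.2)
Step 2: at (1.7, -0.2), ∇f = (0.2, -5) → (1.7, -0.2) − 0.1·(0.2, -5) = (1.68, 0.3)
Step 3: at (1.68, 0.3), ∇f = (-0.88, -0.96) → (1.68, 0.3) − 0.1·(-0.88, -0.96) = (1.768, 0.396)
Step 4: at (1.768, 0.396), ∇f = (-0.72, -0.368) → (1.768, 0.396) − 0.1·(-0.72, -0.368) = (1.84, 0.4328)
s = 1.84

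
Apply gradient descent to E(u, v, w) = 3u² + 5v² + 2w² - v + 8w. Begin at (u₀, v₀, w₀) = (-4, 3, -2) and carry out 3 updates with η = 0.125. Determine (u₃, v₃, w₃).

(-0.0625, 0.0546875, -2)

∇E = (6u, 10v - 1, 4w + 8)
(u₁, v₁, w₁) = (-4, 3, -2) − 0.125·(-24, 29, 0) = (-1, -0.625, -2)
(u₂, v₂, w₂) = (-1, -0.625, -2) − 0.125·(-6, -7.25, 0) = (-0.25, 0.28125, -2)
(u₃, v₃, w₃) = (-0.25, 0.28125, -2) − 0.125·(-1.5, 1.8125, 0) = (-0.0625, 0.0546875, -2)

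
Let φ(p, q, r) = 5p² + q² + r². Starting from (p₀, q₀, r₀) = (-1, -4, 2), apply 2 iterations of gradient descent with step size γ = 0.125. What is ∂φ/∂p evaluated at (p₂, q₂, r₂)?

-0.625

∇φ = (10p, 2q, 2r)
(p₁, q₁, r₁) = (-1, -4, 2) − 0.125·(-10, -8, 4) = (0.25, -3, 1.5)
(p₂, q₂, r₂) = (0.25, -3, 1.5) − 0.125·(2.5, -6, 3) = (-0.0625, -2.25, 1.125)
∂φ/∂p at (-0.0625, -2.25, 1.125) = -0.625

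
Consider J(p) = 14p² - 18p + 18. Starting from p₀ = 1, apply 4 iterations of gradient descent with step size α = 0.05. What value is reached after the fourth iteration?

0.652

J′(p) = 28p - 18
Step 1: J′(1) = 10; p₁ = 1 − 0.05·10 = 0.5
Step 2: J′(0.5) = -4; p₂ = 0.5 − 0.05·(-4) = 0.7
Step 3: J′(0.7) = 1.6; p₃ = 0.7 − 0.05·1.6 = 0.62
Step 4: J′(0.62) = -0.64; p₄ = 0.62 − 0.05·(-0.64) = 0.652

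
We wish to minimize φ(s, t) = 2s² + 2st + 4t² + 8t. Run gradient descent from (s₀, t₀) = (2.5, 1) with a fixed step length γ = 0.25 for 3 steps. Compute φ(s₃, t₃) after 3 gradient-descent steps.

∇φ = (4s + 2t, 2s + 8t + 8)
(s₁, t₁) = (2.5, 1) − 0.25·(12, 21) = (-0.5, -4.25)
(s₂, t₂) = (-0.5, -4.25) − 0.25·(-10.5, -27) = (2.125, 2.5)
(s₃, t₃) = (2.125, 2.5) − 0.25·(13.5, 32.25) = (-1.25, -5.5625)
φ(-1.25, -5.5625) = 96.296875

96.296875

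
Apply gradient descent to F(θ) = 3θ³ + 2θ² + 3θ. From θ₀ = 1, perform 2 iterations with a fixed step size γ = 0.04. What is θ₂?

0.135744

F′(θ) = 9θ² + 4θ + 3
θ₁ = 1 − 0.04·16 = 0.36
θ₂ = 0.36 − 0.04·5.6064 = 0.135744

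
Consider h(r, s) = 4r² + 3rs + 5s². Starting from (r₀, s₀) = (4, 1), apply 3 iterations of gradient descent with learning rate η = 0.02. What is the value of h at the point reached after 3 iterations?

∇h = (8r + 3s, 3r + 10s)
Step 1: at (4, 1), ∇h = (35, 22) → (4, 1) − 0.02·(35, 22) = (3.3, 0.56)
Step 2: at (3.3, 0.56), ∇h = (28.08, 15.5) → (3.3, 0.56) − 0.02·(28.08, 15.5) = (2.7384, 0.25)
Step 3: at (2.7384, 0.25), ∇h = (22.6572, 10.7152) → (2.7384, 0.25) − 0.02·(22.6572, 10.7152) = (2.285256, 0.035696)
h(2.285256, 0.035696) = 21.140674458752

21.140674458752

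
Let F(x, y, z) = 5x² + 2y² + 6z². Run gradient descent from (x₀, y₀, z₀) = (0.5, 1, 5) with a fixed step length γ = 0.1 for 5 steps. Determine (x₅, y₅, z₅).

∇F = (10x, 4y, 12z)
Step 1: at (0.5, 1, 5), ∇F = (5, 4, 60) → (0.5, 1, 5) − 0.1·(5, 4, 60) = (0, 0.6, -1)
Step 2: at (0, 0.6, -1), ∇F = (0, 2.4, -12) → (0, 0.6, -1) − 0.1·(0, 2.4, -12) = (0, 0.36, 0.2)
Step 3: at (0, 0.36, 0.2), ∇F = (0, 1.44, 2.4) → (0, 0.36, 0.2) − 0.1·(0, 1.44, 2.4) = (0, 0.216, -0.04)
Step 4: at (0, 0.216, -0.04), ∇F = (0, 0.864, -0.48) → (0, 0.216, -0.04) − 0.1·(0, 0.864, -0.48) = (0, 0.1296, 0.008)
Step 5: at (0, 0.1296, 0.008), ∇F = (0, 0.5184, 0.096) → (0, 0.1296, 0.008) − 0.1·(0, 0.5184, 0.096) = (0, 0.07776, -0.0016)

(0, 0.07776, -0.0016)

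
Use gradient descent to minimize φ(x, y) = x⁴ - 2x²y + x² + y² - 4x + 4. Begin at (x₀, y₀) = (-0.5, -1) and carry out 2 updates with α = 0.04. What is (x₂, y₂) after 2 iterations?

(0.00608, -0.8248)

∇φ = (4x³ - 4xy + 2x - 4, -2x² + 2y)
(x₁, y₁) = (-0.5, -1) − 0.04·(-7.5, -2.5) = (-0.2, -0.9)
(x₂, y₂) = (-0.2, -0.9) − 0.04·(-5.152, -1.88) = (0.00608, -0.8248)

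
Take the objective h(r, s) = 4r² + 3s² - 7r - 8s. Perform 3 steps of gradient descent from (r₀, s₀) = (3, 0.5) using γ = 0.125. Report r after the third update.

∇h = (8r - 7, 6s - 8)
Step 1: at (3, 0.5), ∇h = (17, -5) → (3, 0.5) − 0.125·(17, -5) = (0.875, 1.125)
Step 2: at (0.875, 1.125), ∇h = (0, -1.25) → (0.875, 1.125) − 0.125·(0, -1.25) = (0.875, 1.28125)
Step 3: at (0.875, 1.28125), ∇h = (0, -0.3125) → (0.875, 1.28125) − 0.125·(0, -0.3125) = (0.875, 1.3203125)
r = 0.875

0.875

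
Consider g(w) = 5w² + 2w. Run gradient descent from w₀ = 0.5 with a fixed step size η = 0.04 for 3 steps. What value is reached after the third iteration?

-0.0488

g′(w) = 10w + 2
Step 1: g′(0.5) = 7; w₁ = 0.5 − 0.04·7 = 0.22
Step 2: g′(0.22) = 4.2; w₂ = 0.22 − 0.04·4.2 = 0.052
Step 3: g′(0.052) = 2.52; w₃ = 0.052 − 0.04·2.52 = -0.0488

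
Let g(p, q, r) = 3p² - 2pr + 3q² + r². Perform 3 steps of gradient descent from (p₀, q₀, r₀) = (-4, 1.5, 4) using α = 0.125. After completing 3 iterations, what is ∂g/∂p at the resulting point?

0.5

∇g = (6p - 2r, 6q, -2p + 2r)
Step 1: at (-4, 1.5, 4), ∇g = (-32, 9, 16) → (-4, 1.5, 4) − 0.125·(-32, 9, 16) = (0, 0.375, 2)
Step 2: at (0, 0.375, 2), ∇g = (-4, 2.25, 4) → (0, 0.375, 2) − 0.125·(-4, 2.25, 4) = (0.5, 0.09375, 1.5)
Step 3: at (0.5, 0.09375, 1.5), ∇g = (0, 0.5625, 2) → (0.5, 0.09375, 1.5) − 0.125·(0, 0.5625, 2) = (0.5, 0.0234375, 1.25)
∂g/∂p at (0.5, 0.0234375, 1.25) = 0.5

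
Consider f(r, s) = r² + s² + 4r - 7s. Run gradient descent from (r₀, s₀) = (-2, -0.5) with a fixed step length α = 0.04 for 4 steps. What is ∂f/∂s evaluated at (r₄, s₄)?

∇f = (2r + 4, 2s - 7)
(r₁, s₁) = (-2, -0.5) − 0.04·(0, -8) = (-2, -0.18)
(r₂, s₂) = (-2, -0.18) − 0.04·(0, -7.36) = (-2, 0.1144)
(r₃, s₃) = (-2, 0.1144) − 0.04·(0, -6.7712) = (-2, 0.385248)
(r₄, s₄) = (-2, 0.385248) − 0.04·(0, -6.229504) = (-2, 0.63442816)
∂f/∂s at (-2, 0.63442816) = -5.73114368

-5.73114368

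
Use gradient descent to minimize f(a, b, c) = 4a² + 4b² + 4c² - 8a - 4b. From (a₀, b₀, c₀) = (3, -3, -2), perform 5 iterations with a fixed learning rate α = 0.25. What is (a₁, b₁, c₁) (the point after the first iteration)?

(-1, 4, 2)

∇f = (8a - 8, 8b - 4, 8c)
Step 1: at (3, -3, -2), ∇f = (16, -28, -16) → (3, -3, -2) − 0.25·(16, -28, -16) = (-1, 4, 2)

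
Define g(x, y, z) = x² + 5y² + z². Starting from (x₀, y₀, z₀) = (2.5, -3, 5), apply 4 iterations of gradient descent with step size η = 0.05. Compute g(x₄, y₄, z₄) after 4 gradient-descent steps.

13.6278815625

∇g = (2x, 10y, 2z)
Step 1: at (2.5, -3, 5), ∇g = (5, -30, 10) → (2.5, -3, 5) − 0.05·(5, -30, 10) = (2.25, -1.5, 4.5)
Step 2: at (2.25, -1.5, 4.5), ∇g = (4.5, -15, 9) → (2.25, -1.5, 4.5) − 0.05·(4.5, -15, 9) = (2.025, -0.75, 4.05)
Step 3: at (2.025, -0.75, 4.05), ∇g = (4.05, -7.5, 8.1) → (2.025, -0.75, 4.05) − 0.05·(4.05, -7.5, 8.1) = (1.8225, -0.375, 3.645)
Step 4: at (1.8225, -0.375, 3.645), ∇g = (3.645, -3.75, 7.29) → (1.8225, -0.375, 3.645) − 0.05·(3.645, -3.75, 7.29) = (1.64025, -0.1875, 3.2805)
g(1.64025, -0.1875, 3.2805) = 13.6278815625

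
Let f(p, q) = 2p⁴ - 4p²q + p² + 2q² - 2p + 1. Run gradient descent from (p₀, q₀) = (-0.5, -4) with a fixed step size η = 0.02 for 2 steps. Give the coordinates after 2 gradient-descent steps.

(0.00272, -3.3664)

∇f = (8p³ - 8pq + 2p - 2, -4p² + 4q)
(p₁, q₁) = (-0.5, -4) − 0.02·(-20, -17) = (-0.1, -3.66)
(p₂, q₂) = (-0.1, -3.66) − 0.02·(-5.136, -14.68) = (0.00272, -3.3664)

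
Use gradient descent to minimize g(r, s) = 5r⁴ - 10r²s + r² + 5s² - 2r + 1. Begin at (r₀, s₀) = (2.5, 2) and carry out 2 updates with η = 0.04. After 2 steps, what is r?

∇g = (20r³ - 20rs + 2r - 2, -10r² + 10s)
Step 1: at (2.5, 2), ∇g = (215.5, -42.5) → (2.5, 2) − 0.04·(215.5, -42.5) = (-6.12, 3.7)
Step 2: at (-6.12, 3.7), ∇g = (-4145.77856, -337.544) → (-6.12, 3.7) − 0.04·(-4145.77856, -337.544) = (159.7111424, 17.20176)
r = 159.7111424

159.7111424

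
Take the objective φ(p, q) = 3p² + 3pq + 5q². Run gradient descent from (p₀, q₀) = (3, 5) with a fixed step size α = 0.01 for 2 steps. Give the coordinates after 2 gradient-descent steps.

∇φ = (6p + 3q, 3p + 10q)
Step 1: at (3, 5), ∇φ = (33, 59) → (3, 5) − 0.01·(33, 59) = (2.67, 4.41)
Step 2: at (2.67, 4.41), ∇φ = (29.25, 52.11) → (2.67, 4.41) − 0.01·(29.25, 52.11) = (2.3775, 3.8889)

(2.3775, 3.8889)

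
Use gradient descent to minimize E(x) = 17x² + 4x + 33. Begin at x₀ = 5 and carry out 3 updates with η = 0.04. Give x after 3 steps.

E′(x) = 34x + 4
Step 1: E′(5) = 174; x₁ = 5 − 0.04·174 = -1.96
Step 2: E′(-1.96) = -62.64; x₂ = -1.96 − 0.04·(-62.64) = 0.5456
Step 3: E′(0.5456) = 22.5504; x₃ = 0.5456 − 0.04·22.5504 = -0.356416

-0.356416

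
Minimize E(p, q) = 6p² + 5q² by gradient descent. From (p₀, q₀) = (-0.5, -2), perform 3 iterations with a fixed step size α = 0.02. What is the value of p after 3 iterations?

-0.219488

∇E = (12p, 10q)
Step 1: at (-0.5, -2), ∇E = (-6, -20) → (-0.5, -2) − 0.02·(-6, -20) = (-0.38, -1.6)
Step 2: at (-0.38, -1.6), ∇E = (-4.56, -16) → (-0.38, -1.6) − 0.02·(-4.56, -16) = (-0.2888, -1.28)
Step 3: at (-0.2888, -1.28), ∇E = (-3.4656, -12.8) → (-0.2888, -1.28) − 0.02·(-3.4656, -12.8) = (-0.219488, -1.024)
p = -0.219488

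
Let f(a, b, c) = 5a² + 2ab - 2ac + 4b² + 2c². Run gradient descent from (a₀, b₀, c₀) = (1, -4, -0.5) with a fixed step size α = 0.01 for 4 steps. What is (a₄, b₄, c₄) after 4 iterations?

∇f = (10a + 2b - 2c, 2a + 8b, -2a + 4c)
Step 1: at (1, -4, -0.5), ∇f = (3, -30, -4) → (1, -4, -0.5) − 0.01·(3, -30, -4) = (0.97, -3.7, -0.46)
Step 2: at (0.97, -3.7, -0.46), ∇f = (3.22, -27.66, -3.78) → (0.97, -3.7, -0.46) − 0.01·(3.22, -27.66, -3.78) = (0.9378, -3.4234, -0.4222)
Step 3: at (0.9378, -3.4234, -0.4222), ∇f = (3.3756, -25.5116, -3.5644) → (0.9378, -3.4234, -0.4222) − 0.01·(3.3756, -25.5116, -3.5644) = (0.904044, -3.168284, -0.386556)
Step 4: at (0.904044, -3.168284, -0.386556), ∇f = (3.476984, -23.538184, -3.354312) → (0.904044, -3.168284, -0.386556) − 0.01·(3.476984, -23.538184, -3.354312) = (0.86927416, -2.93290216, -0.35301288)

(0.86927416, -2.93290216, -0.35301288)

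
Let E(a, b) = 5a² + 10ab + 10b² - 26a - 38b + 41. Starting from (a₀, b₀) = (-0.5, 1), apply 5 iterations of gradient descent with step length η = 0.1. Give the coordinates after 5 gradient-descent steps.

(8.1, 12.3)

∇E = (10a + 10b - 26, 10a + 20b - 38)
Step 1: at (-0.5, 1), ∇E = (-21, -23) → (-0.5, 1) − 0.1·(-21, -23) = (1.6, 3.3)
Step 2: at (1.6, 3.3), ∇E = (23, 44) → (1.6, 3.3) − 0.1·(23, 44) = (-0.7, -1.1)
Step 3: at (-0.7, -1.1), ∇E = (-44, -67) → (-0.7, -1.1) − 0.1·(-44, -67) = (3.7, 5.6)
Step 4: at (3.7, 5.6), ∇E = (67, 111) → (3.7, 5.6) − 0.1·(67, 111) = (-3, -5.5)
Step 5: at (-3, -5.5), ∇E = (-111, -178) → (-3, -5.5) − 0.1·(-111, -178) = (8.1, 12.3)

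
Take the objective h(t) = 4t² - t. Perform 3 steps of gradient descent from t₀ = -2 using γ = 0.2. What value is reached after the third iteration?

0.584

h′(t) = 8t - 1
t₁ = -2 − 0.2·(-17) = 1.4
t₂ = 1.4 − 0.2·10.2 = -0.64
t₃ = -0.64 − 0.2·(-6.12) = 0.584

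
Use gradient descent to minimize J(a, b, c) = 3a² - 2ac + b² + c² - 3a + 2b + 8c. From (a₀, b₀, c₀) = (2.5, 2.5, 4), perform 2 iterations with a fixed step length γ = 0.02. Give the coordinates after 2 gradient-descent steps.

(2.3408, 2.2256, 3.5656)

∇J = (6a - 2c - 3, 2b + 2, -2a + 2c + 8)
(a₁, b₁, c₁) = (2.5, 2.5, 4) − 0.02·(4, 7, 11) = (2.42, 2.36, 3.78)
(a₂, b₂, c₂) = (2.42, 2.36, 3.78) − 0.02·(3.96, 6.72, 10.72) = (2.3408, 2.2256, 3.5656)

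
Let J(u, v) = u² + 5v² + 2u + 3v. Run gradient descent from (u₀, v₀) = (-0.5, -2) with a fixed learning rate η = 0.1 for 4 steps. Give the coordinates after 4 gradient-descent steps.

∇J = (2u + 2, 10v + 3)
Step 1: at (-0.5, -2), ∇J = (1, -17) → (-0.5, -2) − 0.1·(1, -17) = (-0.6, -0.3)
Step 2: at (-0.6, -0.3), ∇J = (0.8, 0) → (-0.6, -0.3) − 0.1·(0.8, 0) = (-0.68, -0.3)
Step 3: at (-0.68, -0.3), ∇J = (0.64, 0) → (-0.68, -0.3) − 0.1·(0.64, 0) = (-0.744, -0.3)
Step 4: at (-0.744, -0.3), ∇J = (0.512, 0) → (-0.744, -0.3) − 0.1·(0.512, 0) = (-0.7952, -0.3)

(-0.7952, -0.3)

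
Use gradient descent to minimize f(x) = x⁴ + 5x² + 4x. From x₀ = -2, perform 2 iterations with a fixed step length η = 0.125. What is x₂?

-33.5

f′(x) = 4x³ + 10x + 4
Step 1: f′(-2) = -48; x₁ = -2 − 0.125·(-48) = 4
Step 2: f′(4) = 300; x₂ = 4 − 0.125·300 = -33.5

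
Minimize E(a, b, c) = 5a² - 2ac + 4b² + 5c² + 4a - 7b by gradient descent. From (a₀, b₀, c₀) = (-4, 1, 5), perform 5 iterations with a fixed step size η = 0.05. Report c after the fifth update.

0.01936

∇E = (10a - 2c + 4, 8b - 7, -2a + 10c)
(a₁, b₁, c₁) = (-4, 1, 5) − 0.05·(-46, 1, 58) = (-1.7, 0.95, 2.1)
(a₂, b₂, c₂) = (-1.7, 0.95, 2.1) − 0.05·(-17.2, 0.6, 24.4) = (-0.84, 0.92, 0.88)
(a₃, b₃, c₃) = (-0.84, 0.92, 0.88) − 0.05·(-6.16, 0.36, 10.48) = (-0.532, 0.902, 0.356)
(a₄, b₄, c₄) = (-0.532, 0.902, 0.356) − 0.05·(-2.032, 0.216, 4.624) = (-0.4304, 0.8912, 0.1248)
(a₅, b₅, c₅) = (-0.4304, 0.8912, 0.1248) − 0.05·(-0.5536, 0.1296, 2.1088) = (-0.40272, 0.88472, 0.01936)
c = 0.01936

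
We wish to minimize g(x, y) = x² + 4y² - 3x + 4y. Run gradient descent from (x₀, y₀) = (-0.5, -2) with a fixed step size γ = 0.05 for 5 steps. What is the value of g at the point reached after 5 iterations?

-1.8008666812

∇g = (2x - 3, 8y + 4)
(x₁, y₁) = (-0.5, -2) − 0.05·(-4, -12) = (-0.3, -1.4)
(x₂, y₂) = (-0.3, -1.4) − 0.05·(-3.6, -7.2) = (-0.12, -1.04)
(x₃, y₃) = (-0.12, -1.04) − 0.05·(-3.24, -4.32) = (0.042, -0.824)
(x₄, y₄) = (0.042, -0.824) − 0.05·(-2.916, -2.592) = (0.1878, -0.6944)
(x₅, y₅) = (0.1878, -0.6944) − 0.05·(-2.6244, -1.5552) = (0.31902, -0.61664)
g(0.31902, -0.61664) = -1.8008666812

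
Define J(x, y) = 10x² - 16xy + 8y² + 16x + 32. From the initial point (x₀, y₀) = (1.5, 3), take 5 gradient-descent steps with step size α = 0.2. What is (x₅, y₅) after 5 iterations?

(2557.30992, -2263.94912)

∇J = (20x - 16y + 16, -16x + 16y)
(x₁, y₁) = (1.5, 3) − 0.2·(-2, 24) = (1.9, -1.8)
(x₂, y₂) = (1.9, -1.8) − 0.2·(82.8, -59.2) = (-14.66, 10.04)
(x₃, y₃) = (-14.66, 10.04) − 0.2·(-437.84, 395.2) = (72.908, -69)
(x₄, y₄) = (72.908, -69) − 0.2·(2578.16, -2270.528) = (-442.724, 385.1056)
(x₅, y₅) = (-442.724, 385.1056) − 0.2·(-15000.1696, 13245.2736) = (2557.30992, -2263.94912)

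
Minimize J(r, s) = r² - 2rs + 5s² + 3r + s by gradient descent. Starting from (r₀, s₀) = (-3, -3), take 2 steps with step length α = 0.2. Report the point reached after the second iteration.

(-2.12, -3.24)

∇J = (2r - 2s + 3, -2r + 10s + 1)
(r₁, s₁) = (-3, -3) − 0.2·(3, -23) = (-3.6, 1.6)
(r₂, s₂) = (-3.6, 1.6) − 0.2·(-7.4, 24.2) = (-2.12, -3.24)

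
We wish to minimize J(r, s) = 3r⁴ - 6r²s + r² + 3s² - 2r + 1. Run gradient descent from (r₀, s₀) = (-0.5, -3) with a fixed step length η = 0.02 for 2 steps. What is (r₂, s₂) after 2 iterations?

(0.02335, -2.2965)

∇J = (12r³ - 12rs + 2r - 2, -6r² + 6s)
(r₁, s₁) = (-0.5, -3) − 0.02·(-22.5, -19.5) = (-0.05, -2.61)
(r₂, s₂) = (-0.05, -2.61) − 0.02·(-3.6675, -15.675) = (0.02335, -2.2965)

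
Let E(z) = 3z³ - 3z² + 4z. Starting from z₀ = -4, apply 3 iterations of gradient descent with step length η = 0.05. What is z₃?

E′(z) = 9z² - 6z + 4
Step 1: E′(-4) = 172; z₁ = -4 − 0.05·172 = -12.6
Step 2: E′(-12.6) = 1508.44; z₂ = -12.6 − 0.05·1508.44 = -88.022
Step 3: E′(-88.022) = 70262.984356; z₃ = -88.022 − 0.05·70262.984356 = -3601.1712178

-3601.1712178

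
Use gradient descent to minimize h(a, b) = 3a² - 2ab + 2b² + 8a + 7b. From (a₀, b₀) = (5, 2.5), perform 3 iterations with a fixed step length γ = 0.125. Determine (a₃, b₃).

∇h = (6a - 2b + 8, -2a + 4b + 7)
Step 1: at (5, 2.5), ∇h = (33, 7) → (5, 2.5) − 0.125·(33, 7) = (0.875, 1.625)
Step 2: at (0.875, 1.625), ∇h = (10, 11.75) → (0.875, 1.625) − 0.125·(10, 11.75) = (-0.375, 0.15625)
Step 3: at (-0.375, 0.15625), ∇h = (5.4375, 8.375) → (-0.375, 0.15625) − 0.125·(5.4375, 8.375) = (-1.0546875, -0.890625)

(-1.0546875, -0.890625)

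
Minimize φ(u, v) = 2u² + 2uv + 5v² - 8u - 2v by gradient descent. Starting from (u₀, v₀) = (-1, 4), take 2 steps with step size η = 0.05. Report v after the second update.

1.28

∇φ = (4u + 2v - 8, 2u + 10v - 2)
Step 1: at (-1, 4), ∇φ = (-4, 36) → (-1, 4) − 0.05·(-4, 36) = (-0.8, 2.2)
Step 2: at (-0.8, 2.2), ∇φ = (-6.8, 18.4) → (-0.8, 2.2) − 0.05·(-6.8, 18.4) = (-0.46, 1.28)
v = 1.28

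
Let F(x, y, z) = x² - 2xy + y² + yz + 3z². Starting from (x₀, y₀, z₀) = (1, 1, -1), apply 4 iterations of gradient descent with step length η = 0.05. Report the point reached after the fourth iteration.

(1.0218375, 1.11745625, -0.37604375)

∇F = (2x - 2y, -2x + 2y + z, y + 6z)
Step 1: at (1, 1, -1), ∇F = (0, -1, -5) → (1, 1, -1) − 0.05·(0, -1, -5) = (1, 1.05, -0.75)
Step 2: at (1, 1.05, -0.75), ∇F = (-0.1, -0.65, -3.45) → (1, 1.05, -0.75) − 0.05·(-0.1, -0.65, -3.45) = (1.005, 1.0825, -0.5775)
Step 3: at (1.005, 1.0825, -0.5775), ∇F = (-0.155, -0.4225, -2.3825) → (1.005, 1.0825, -0.5775) − 0.05·(-0.155, -0.4225, -2.3825) = (1.01275, 1.103625, -0.458375)
Step 4: at (1.01275, 1.103625, -0.458375), ∇F = (-0.18175, -0.276625, -1.646625) → (1.01275, 1.103625, -0.458375) − 0.05·(-0.18175, -0.276625, -1.646625) = (1.0218375, 1.11745625, -0.37604375)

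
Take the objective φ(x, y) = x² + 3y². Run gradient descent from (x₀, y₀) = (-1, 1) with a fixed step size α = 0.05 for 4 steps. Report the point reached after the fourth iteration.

(-0.6561, 0.2401)

∇φ = (2x, 6y)
Step 1: at (-1, 1), ∇φ = (-2, 6) → (-1, 1) − 0.05·(-2, 6) = (-0.9, 0.7)
Step 2: at (-0.9, 0.7), ∇φ = (-1.8, 4.2) → (-0.9, 0.7) − 0.05·(-1.8, 4.2) = (-0.81, 0.49)
Step 3: at (-0.81, 0.49), ∇φ = (-1.62, 2.94) → (-0.81, 0.49) − 0.05·(-1.62, 2.94) = (-0.729, 0.343)
Step 4: at (-0.729, 0.343), ∇φ = (-1.458, 2.058) → (-0.729, 0.343) − 0.05·(-1.458, 2.058) = (-0.6561, 0.2401)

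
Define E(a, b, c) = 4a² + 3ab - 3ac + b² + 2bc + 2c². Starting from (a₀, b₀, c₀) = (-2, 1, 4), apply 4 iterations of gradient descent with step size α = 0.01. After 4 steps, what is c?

3.14169734

∇E = (8a + 3b - 3c, 3a + 2b + 2c, -3a + 2b + 4c)
(a₁, b₁, c₁) = (-2, 1, 4) − 0.01·(-25, 4, 24) = (-1.75, 0.96, 3.76)
(a₂, b₂, c₂) = (-1.75, 0.96, 3.76) − 0.01·(-22.4, 4.19, 22.21) = (-1.526, 0.9181, 3.5379)
(a₃, b₃, c₃) = (-1.526, 0.9181, 3.5379) − 0.01·(-20.0674, 4.334, 20.5658) = (-1.325326, 0.87476, 3.332242)
(a₄, b₄, c₄) = (-1.325326, 0.87476, 3.332242) − 0.01·(-17.975054, 4.438026, 19.054466) = (-1.14557546, 0.83037974, 3.14169734)
c = 3.14169734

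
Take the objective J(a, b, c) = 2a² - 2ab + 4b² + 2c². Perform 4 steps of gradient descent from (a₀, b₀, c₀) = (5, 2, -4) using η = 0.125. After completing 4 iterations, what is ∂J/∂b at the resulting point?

0.8671875

∇J = (4a - 2b, -2a + 8b, 4c)
(a₁, b₁, c₁) = (5, 2, -4) − 0.125·(16, 6, -16) = (3, 1.25, -2)
(a₂, b₂, c₂) = (3, 1.25, -2) − 0.125·(9.5, 4, -8) = (1.8125, 0.75, -1)
(a₃, b₃, c₃) = (1.8125, 0.75, -1) − 0.125·(5.75, 2.375, -4) = (1.09375, 0.453125, -0.5)
(a₄, b₄, c₄) = (1.09375, 0.453125, -0.5) − 0.125·(3.46875, 1.4375, -2) = (0.66015625, 0.2734375, -0.25)
∂J/∂b at (0.66015625, 0.2734375, -0.25) = 0.8671875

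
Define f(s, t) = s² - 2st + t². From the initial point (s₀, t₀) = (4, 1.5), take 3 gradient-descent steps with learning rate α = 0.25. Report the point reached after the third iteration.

∇f = (2s - 2t, -2s + 2t)
Step 1: at (4, 1.5), ∇f = (5, -5) → (4, 1.5) − 0.25·(5, -5) = (2.75, 2.75)
Step 2: at (2.75, 2.75), ∇f = (0, 0) → (2.75, 2.75) − 0.25·(0, 0) = (2.75, 2.75)
Step 3: at (2.75, 2.75), ∇f = (0, 0) → (2.75, 2.75) − 0.25·(0, 0) = (2.75, 2.75)

(2.75, 2.75)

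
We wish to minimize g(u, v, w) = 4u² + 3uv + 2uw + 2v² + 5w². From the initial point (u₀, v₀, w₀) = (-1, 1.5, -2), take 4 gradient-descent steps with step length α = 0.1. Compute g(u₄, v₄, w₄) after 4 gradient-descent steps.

∇g = (8u + 3v + 2w, 3u + 4v, 2u + 10w)
Step 1: at (-1, 1.5, -2), ∇g = (-7.5, 3, -22) → (-1, 1.5, -2) − 0.1·(-7.5, 3, -22) = (-0.25, 1.2, 0.2)
Step 2: at (-0.25, 1.2, 0.2), ∇g = (2, 4.05, 1.5) → (-0.25, 1.2, 0.2) − 0.1·(2, 4.05, 1.5) = (-0.45, 0.795, 0.05)
Step 3: at (-0.45, 0.795, 0.05), ∇g = (-1.115, 1.83, -0.4) → (-0.45, 0.795, 0.05) − 0.1·(-1.115, 1.83, -0.4) = (-0.3385, 0.612, 0.09)
Step 4: at (-0.3385, 0.612, 0.09), ∇g = (-0.692, 1.4325, 0.223) → (-0.3385, 0.612, 0.09) − 0.1·(-0.692, 1.4325, 0.223) = (-0.2693, 0.46875, 0.0677)
g(-0.2693, 0.46875, 0.0677) = 0.33729319

0.33729319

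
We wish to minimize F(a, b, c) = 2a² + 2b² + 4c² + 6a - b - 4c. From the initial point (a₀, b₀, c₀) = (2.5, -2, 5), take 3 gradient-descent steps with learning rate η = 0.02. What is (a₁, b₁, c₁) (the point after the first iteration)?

(2.18, -1.82, 4.28)

∇F = (4a + 6, 4b - 1, 8c - 4)
Step 1: at (2.5, -2, 5), ∇F = (16, -9, 36) → (2.5, -2, 5) − 0.02·(16, -9, 36) = (2.18, -1.82, 4.28)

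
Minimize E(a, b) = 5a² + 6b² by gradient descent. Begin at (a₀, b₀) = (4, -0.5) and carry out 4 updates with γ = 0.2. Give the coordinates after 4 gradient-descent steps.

∇E = (10a, 12b)
Step 1: at (4, -0.5), ∇E = (40, -6) → (4, -0.5) − 0.2·(40, -6) = (-4, 0.7)
Step 2: at (-4, 0.7), ∇E = (-40, 8.4) → (-4, 0.7) − 0.2·(-40, 8.4) = (4, -0.98)
Step 3: at (4, -0.98), ∇E = (40, -11.76) → (4, -0.98) − 0.2·(40, -11.76) = (-4, 1.372)
Step 4: at (-4, 1.372), ∇E = (-40, 16.464) → (-4, 1.372) − 0.2·(-40, 16.464) = (4, -1.9208)

(4, -1.9208)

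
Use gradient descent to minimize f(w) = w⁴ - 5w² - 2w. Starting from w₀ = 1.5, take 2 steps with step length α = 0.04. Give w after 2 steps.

1.67024896

f′(w) = 4w³ - 10w - 2
Step 1: f′(1.5) = -3.5; w₁ = 1.5 − 0.04·(-3.5) = 1.64
Step 2: f′(1.64) = -0.756224; w₂ = 1.64 − 0.04·(-0.756224) = 1.67024896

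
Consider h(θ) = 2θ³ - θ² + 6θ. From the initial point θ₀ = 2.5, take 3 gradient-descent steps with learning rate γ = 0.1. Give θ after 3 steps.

-11.16376935

h′(θ) = 6θ² - 2θ + 6
Step 1: h′(2.5) = 38.5; θ₁ = 2.5 − 0.1·38.5 = -1.35
Step 2: h′(-1.35) = 19.635; θ₂ = -1.35 − 0.1·19.635 = -3.3135
Step 3: h′(-3.3135) = 78.5026935; θ₃ = -3.3135 − 0.1·78.5026935 = -11.16376935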